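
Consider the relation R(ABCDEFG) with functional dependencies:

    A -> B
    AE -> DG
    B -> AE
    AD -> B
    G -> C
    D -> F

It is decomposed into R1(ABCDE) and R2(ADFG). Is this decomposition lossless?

Common attributes: R1 ∩ R2 = {AD}.
Closure of {AD}: A → B applies, adding B; B → AE applies, adding E; D → F applies, adding F; AE → DG applies, adding G; G → C applies, adding C. So (AD)⁺ = {ABCDEFG}.
This closure contains every attribute of R1, so R1 ∩ R2 → R1. The join is lossless.

Yes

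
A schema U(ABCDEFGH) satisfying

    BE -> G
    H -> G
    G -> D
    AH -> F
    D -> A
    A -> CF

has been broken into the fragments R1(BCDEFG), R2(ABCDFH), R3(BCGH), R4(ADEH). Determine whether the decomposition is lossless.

Chase test. Columns are ABCDEFGH; row i has aⱼ where attribute j ∈ Ri, else bᵢⱼ.
Initial tableau (one row per fragment):
  row 1: b11 a2 a3 a4 a5 a6 a7 b18
  row 2: a1 a2 a3 a4 b25 a6 b27 a8
  row 3: b31 a2 a3 b34 b35 b36 a7 a8
  row 4: a1 b42 b43 a4 a5 b46 b47 a8
Rows 2 and 3 agree on H; apply H→G and equate their G entries.
Rows 2 and 4 agree on H; apply H→G and equate their G entries.
Rows 1 and 3 agree on G; apply G→D and equate their D entries.
Rows 2 and 4 agree on AH; apply AH→F and equate their F entries.
Rows 1 and 2 agree on D; apply D→A and equate their A entries.
Rows 1 and 3 agree on D; apply D→A and equate their A entries.
Rows 1 and 3 agree on A; apply A→CF and equate their CF entries.
Rows 1 and 4 agree on A; apply A→CF and equate their CF entries.
No row becomes fully distinguished — the join is lossy.

No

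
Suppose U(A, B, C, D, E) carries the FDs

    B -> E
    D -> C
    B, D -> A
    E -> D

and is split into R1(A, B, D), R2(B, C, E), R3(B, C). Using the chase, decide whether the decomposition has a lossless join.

Yes

Chase test. Columns are A, B, C, D, E; row i has aⱼ where attribute j ∈ Ri, else bᵢⱼ.
Initial tableau (one row per fragment):
  row 1: a1 a2 b13 a4 b15
  row 2: b21 a2 a3 b24 a5
  row 3: b31 a2 a3 b34 b35
Rows 1 and 2 agree on B; apply B→E and equate their E entries.
Rows 1 and 3 agree on B; apply B→E and equate their E entries.
Rows 1 and 2 agree on E; apply E→D and equate their D entries.
Rows 1 and 3 agree on E; apply E→D and equate their D entries.
Rows 1 and 2 agree on D; apply D→C and equate their C entries.
Rows 1 and 2 agree on B, D; apply B, D→A and equate their A entries.
Rows 1 and 3 agree on B, D; apply B, D→A and equate their A entries.
Row 1 is now all distinguished symbols — the join is lossless.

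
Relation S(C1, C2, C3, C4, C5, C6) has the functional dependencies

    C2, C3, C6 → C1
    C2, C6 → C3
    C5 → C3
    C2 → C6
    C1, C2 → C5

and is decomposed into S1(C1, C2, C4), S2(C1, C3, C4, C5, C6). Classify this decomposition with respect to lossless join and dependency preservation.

Lossless test: (C1, C4)⁺ = {C1, C4}, which is a superkey of neither fragment — lossy.
Dependency preservation: the restricted closure of {C2, C6} across the fragments never reaches {C3}, so C2, C6 → C3 cannot be enforced without a join — not preserved.

lossy and not dependency-preserving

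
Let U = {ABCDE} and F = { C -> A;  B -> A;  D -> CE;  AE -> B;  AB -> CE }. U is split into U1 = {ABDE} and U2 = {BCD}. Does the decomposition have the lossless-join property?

Common attributes: U1 ∩ U2 = {BD}.
Closure of {BD}: B → A applies, adding A; D → CE applies, adding CE. So (BD)⁺ = {ABCDE}.
This closure contains every attribute of U1, so U1 ∩ U2 → U1. The join is lossless.

Yes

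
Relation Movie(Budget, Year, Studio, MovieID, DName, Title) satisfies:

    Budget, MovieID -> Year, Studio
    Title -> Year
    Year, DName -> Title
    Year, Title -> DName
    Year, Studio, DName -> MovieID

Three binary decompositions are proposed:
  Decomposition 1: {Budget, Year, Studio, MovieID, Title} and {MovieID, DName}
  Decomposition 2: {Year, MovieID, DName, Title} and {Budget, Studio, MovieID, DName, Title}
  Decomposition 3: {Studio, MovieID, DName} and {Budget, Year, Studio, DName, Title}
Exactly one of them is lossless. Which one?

Decomposition 2

Decomposition 1: common = {MovieID}, closure = {MovieID} → lossy.
Decomposition 2: common = {MovieID, DName, Title}, closure = {Year, MovieID, DName, Title} → lossless.
Decomposition 3: common = {Studio, DName}, closure = {Studio, DName} → lossy.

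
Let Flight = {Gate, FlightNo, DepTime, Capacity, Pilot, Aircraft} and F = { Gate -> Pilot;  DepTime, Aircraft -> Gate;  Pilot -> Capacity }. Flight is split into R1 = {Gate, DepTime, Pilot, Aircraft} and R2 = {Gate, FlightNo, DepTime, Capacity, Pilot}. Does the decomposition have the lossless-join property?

Common attributes: R1 ∩ R2 = {Gate, DepTime, Pilot}.
Closure of {Gate, DepTime, Pilot}: Pilot → Capacity applies, adding Capacity. So (Gate, DepTime, Pilot)⁺ = {Gate, DepTime, Capacity, Pilot}.
The closure contains neither all of R1 = {Gate, DepTime, Pilot, Aircraft} nor all of R2 = {Gate, FlightNo, DepTime, Capacity, Pilot}, so the common attributes are not a superkey of either fragment. The join is lossy.

No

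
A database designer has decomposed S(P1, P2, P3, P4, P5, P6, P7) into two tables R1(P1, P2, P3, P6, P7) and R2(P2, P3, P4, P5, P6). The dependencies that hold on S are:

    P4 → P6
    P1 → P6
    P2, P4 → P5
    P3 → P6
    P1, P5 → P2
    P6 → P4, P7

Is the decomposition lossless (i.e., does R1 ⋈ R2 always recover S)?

Yes

Common attributes: R1 ∩ R2 = {P2, P3, P6}.
Closure of {P2, P3, P6}: P6 → P4, P7 applies, adding P4, P7; P2, P4 → P5 applies, adding P5. So (P2, P3, P6)⁺ = {P2, P3, P4, P5, P6, P7}.
This closure contains every attribute of R2, so R1 ∩ R2 → R2. The join is lossless.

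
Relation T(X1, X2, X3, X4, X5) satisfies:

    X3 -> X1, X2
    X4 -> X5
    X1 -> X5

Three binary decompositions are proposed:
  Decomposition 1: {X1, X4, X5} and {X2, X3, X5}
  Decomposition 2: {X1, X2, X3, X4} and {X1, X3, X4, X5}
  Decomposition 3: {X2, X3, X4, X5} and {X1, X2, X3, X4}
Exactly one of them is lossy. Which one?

Decomposition 1: common = {X5}, closure = {X5} → lossy.
Decomposition 2: common = {X1, X3, X4}, closure = {X1, X2, X3, X4, X5} → lossless.
Decomposition 3: common = {X2, X3, X4}, closure = {X1, X2, X3, X4, X5} → lossless.

Decomposition 1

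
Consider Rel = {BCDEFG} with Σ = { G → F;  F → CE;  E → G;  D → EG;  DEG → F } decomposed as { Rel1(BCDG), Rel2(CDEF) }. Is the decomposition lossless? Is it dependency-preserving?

Lossless test: (CD)⁺ = {CDEFG}, which contains all of one fragment — lossless.
Dependency preservation: the restricted closure of {G} across the fragments never reaches {F}, so G → F cannot be enforced without a join — not preserved.

lossless but not dependency-preserving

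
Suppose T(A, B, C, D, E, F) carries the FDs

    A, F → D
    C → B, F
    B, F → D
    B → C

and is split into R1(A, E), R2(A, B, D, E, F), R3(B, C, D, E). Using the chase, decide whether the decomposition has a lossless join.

Chase test. Columns are A, B, C, D, E, F; row i has aⱼ where attribute j ∈ Ri, else bᵢⱼ.
Initial tableau (one row per fragment):
  row 1: a1 b12 b13 b14 a5 b16
  row 2: a1 a2 b23 a4 a5 a6
  row 3: b31 a2 a3 a4 a5 b36
Rows 2 and 3 agree on B; apply B→C and equate their C entries.
Rows 2 and 3 agree on C; apply C→B, F and equate their B, F entries.
Row 2 is now all distinguished symbols — the join is lossless.

Yes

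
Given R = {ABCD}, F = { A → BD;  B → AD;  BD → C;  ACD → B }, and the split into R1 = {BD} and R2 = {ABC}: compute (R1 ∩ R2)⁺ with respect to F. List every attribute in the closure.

ABCD

R1 ∩ R2 = {B}.
B → AD applies, adding AD
BD → C applies, adding C
Closure: {ABCD}.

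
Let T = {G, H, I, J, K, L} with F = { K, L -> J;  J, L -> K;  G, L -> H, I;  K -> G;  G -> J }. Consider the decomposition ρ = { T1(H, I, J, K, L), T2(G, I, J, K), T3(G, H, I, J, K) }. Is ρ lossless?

Chase test. Columns are G, H, I, J, K, L; row i has aⱼ where attribute j ∈ Ti, else bᵢⱼ.
Initial tableau (one row per fragment):
  row 1: b11 a2 a3 a4 a5 a6
  row 2: a1 b22 a3 a4 a5 b26
  row 3: a1 a2 a3 a4 a5 b36
Rows 1 and 2 agree on K; apply K→G and equate their G entries.
Row 1 is now all distinguished symbols — the join is lossless.

Yes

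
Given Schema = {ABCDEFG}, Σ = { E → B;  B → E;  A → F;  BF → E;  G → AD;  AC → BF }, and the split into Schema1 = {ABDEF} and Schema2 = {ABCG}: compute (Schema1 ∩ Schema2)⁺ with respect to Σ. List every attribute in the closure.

Schema1 ∩ Schema2 = {AB}.
B → E applies, adding E
A → F applies, adding F
Closure: {ABEF}.

ABEF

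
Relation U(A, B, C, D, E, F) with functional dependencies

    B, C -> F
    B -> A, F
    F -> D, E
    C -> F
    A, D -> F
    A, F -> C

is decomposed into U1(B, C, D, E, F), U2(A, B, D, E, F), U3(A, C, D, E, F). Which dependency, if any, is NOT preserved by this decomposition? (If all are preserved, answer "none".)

none

B, C → F lies within U1.
B → A, F lies within U2.
F → D, E lies within U1.
C → F lies within U1.
A, D → F lies within U2.
A, F → C lies within U3.
Every dependency is enforceable on the fragments, so the decomposition is dependency-preserving.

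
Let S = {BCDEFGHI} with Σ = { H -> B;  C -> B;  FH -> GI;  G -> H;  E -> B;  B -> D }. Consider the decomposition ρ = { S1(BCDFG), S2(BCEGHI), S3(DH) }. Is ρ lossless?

No

Chase test. Columns are BCDEFGHI; row i has aⱼ where attribute j ∈ Si, else bᵢⱼ.
Initial tableau (one row per fragment):
  row 1: a1 a2 a3 b14 a5 a6 b17 b18
  row 2: a1 a2 b23 a4 b25 a6 a7 a8
  row 3: b31 b32 a3 b34 b35 b36 a7 b38
Rows 2 and 3 agree on H; apply H→B and equate their B entries.
Rows 1 and 2 agree on G; apply G→H and equate their H entries.
Rows 1 and 2 agree on B; apply B→D and equate their D entries.
No row becomes fully distinguished — the join is lossy.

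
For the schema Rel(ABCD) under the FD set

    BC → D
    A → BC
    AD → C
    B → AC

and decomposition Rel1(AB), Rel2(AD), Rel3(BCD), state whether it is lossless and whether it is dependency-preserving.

Lossless test (chase): Rows 1 and 2 agree on A; apply A→BC and equate their BC entries. Rows 1 and 3 agree on B; apply B→AC and equate their AC entries. Rows 1 and 2 agree on BC; apply BC→D and equate their D entries. Row 1 is now all distinguished symbols — the join is lossless.
Dependency preservation: A → BC; AD → C; B → AC are not contained in any single fragment, but the restricted closure of each left-hand side across the fragments still reaches the right-hand side; the remaining FDs each lie inside some fragment. All dependencies are preserved.

lossless and dependency-preserving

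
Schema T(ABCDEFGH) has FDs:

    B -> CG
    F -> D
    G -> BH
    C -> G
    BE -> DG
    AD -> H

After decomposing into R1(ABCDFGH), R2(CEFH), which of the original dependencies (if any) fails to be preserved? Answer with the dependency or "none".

BE -> DG

Check BE → DG: no single fragment contains all of {BDEG}, and the restricted closure of {BE} across the fragments never reaches {DG}.
B → CG is preserved.
F → D is preserved.
G → BH is preserved.
C → G is preserved.
AD → H is preserved.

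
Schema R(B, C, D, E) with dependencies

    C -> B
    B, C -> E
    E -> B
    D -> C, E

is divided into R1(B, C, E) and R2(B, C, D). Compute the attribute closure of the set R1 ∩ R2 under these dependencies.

B, C, E

R1 ∩ R2 = {B, C}.
B, C → E applies, adding E
Closure: {B, C, E}.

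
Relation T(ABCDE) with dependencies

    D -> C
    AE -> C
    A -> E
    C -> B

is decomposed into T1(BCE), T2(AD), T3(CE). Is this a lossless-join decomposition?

Chase test. Columns are ABCDE; row i has aⱼ where attribute j ∈ Ti, else bᵢⱼ.
Initial tableau (one row per fragment):
  row 1: b11 a2 a3 b14 a5
  row 2: a1 b22 b23 a4 b25
  row 3: b31 b32 a3 b34 a5
Rows 1 and 3 agree on C; apply C→B and equate their B entries.
No row becomes fully distinguished — the join is lossy.

No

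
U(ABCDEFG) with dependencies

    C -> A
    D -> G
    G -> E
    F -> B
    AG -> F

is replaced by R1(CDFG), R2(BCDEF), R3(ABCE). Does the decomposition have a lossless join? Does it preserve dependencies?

Lossless test (chase): Rows 1 and 2 agree on C; apply C→A and equate their A entries. Rows 1 and 3 agree on C; apply C→A and equate their A entries. Rows 1 and 2 agree on D; apply D→G and equate their G entries. Rows 1 and 2 agree on G; apply G→E and equate their E entries. Rows 1 and 2 agree on F; apply F→B and equate their B entries. Row 1 is now all distinguished symbols — the join is lossless.
Dependency preservation: the restricted closure of {G} across the fragments never reaches {E}, so G → E cannot be enforced without a join — not preserved.

lossless but not dependency-preserving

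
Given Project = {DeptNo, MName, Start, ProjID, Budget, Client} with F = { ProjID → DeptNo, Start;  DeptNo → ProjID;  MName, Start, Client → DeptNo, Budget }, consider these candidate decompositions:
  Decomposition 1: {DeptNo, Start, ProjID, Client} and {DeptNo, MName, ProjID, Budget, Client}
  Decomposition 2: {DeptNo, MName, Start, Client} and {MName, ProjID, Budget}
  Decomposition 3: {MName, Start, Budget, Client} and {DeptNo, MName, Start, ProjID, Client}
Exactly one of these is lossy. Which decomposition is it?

Decomposition 1: common = {DeptNo, ProjID, Client}, closure = {DeptNo, Start, ProjID, Client} → lossless.
Decomposition 2: common = {MName}, closure = {MName} → lossy.
Decomposition 3: common = {MName, Start, Client}, closure = {DeptNo, MName, Start, ProjID, Budget, Client} → lossless.

Decomposition 2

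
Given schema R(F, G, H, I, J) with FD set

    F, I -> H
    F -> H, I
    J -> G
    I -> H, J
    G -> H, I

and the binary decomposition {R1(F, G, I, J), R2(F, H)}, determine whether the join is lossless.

Common attributes: R1 ∩ R2 = {F}.
Closure of {F}: F → H, I applies, adding H, I; I → H, J applies, adding J; J → G applies, adding G. So (F)⁺ = {F, G, H, I, J}.
This closure contains every attribute of R1, so R1 ∩ R2 → R1. The join is lossless.

Yes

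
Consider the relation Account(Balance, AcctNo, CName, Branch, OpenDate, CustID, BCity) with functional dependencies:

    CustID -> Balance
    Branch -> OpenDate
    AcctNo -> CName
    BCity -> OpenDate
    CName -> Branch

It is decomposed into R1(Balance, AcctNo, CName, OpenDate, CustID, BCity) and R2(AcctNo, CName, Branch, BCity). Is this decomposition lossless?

Common attributes: R1 ∩ R2 = {AcctNo, CName, BCity}.
Closure of {AcctNo, CName, BCity}: BCity → OpenDate applies, adding OpenDate; CName → Branch applies, adding Branch. So (AcctNo, CName, BCity)⁺ = {AcctNo, CName, Branch, OpenDate, BCity}.
This closure contains every attribute of R2, so R1 ∩ R2 → R2. The join is lossless.

Yes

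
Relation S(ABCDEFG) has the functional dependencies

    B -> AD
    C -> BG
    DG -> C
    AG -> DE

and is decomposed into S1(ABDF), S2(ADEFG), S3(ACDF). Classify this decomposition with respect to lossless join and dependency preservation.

lossy and not dependency-preserving

Lossless test (chase): applying each FD to every pair of rows produces no changes in the tableau, so no row becomes fully distinguished — the join is lossy.
Dependency preservation: the restricted closure of {C} across the fragments never reaches {BG}, so C → BG cannot be enforced without a join — not preserved.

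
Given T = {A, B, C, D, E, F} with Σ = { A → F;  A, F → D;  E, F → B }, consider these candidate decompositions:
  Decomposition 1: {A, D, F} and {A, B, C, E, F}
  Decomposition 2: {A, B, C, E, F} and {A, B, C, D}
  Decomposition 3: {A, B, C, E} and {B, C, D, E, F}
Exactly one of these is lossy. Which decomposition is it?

Decomposition 3

Decomposition 1: common = {A, F}, closure = {A, D, F} → lossless.
Decomposition 2: common = {A, B, C}, closure = {A, B, C, D, F} → lossless.
Decomposition 3: common = {B, C, E}, closure = {B, C, E} → lossy.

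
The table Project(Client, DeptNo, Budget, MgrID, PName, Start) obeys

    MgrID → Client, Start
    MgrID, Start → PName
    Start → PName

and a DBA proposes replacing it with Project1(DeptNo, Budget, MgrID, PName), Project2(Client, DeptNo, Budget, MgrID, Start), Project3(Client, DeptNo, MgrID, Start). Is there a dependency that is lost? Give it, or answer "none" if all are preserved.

Start → PName

Check Start → PName: no single fragment contains all of {PName, Start}, and the restricted closure of {Start} across the fragments never reaches {PName}.
MgrID → Client, Start is preserved.
MgrID, Start → PName is preserved.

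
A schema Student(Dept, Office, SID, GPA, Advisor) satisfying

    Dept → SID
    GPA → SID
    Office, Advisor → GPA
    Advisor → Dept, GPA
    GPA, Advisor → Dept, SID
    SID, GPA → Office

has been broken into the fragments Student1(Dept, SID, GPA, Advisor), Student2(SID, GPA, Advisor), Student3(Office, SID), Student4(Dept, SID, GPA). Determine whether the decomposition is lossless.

Chase test. Columns are Dept, Office, SID, GPA, Advisor; row i has aⱼ where attribute j ∈ Studenti, else bᵢⱼ.
Initial tableau (one row per fragment):
  row 1: a1 b12 a3 a4 a5
  row 2: b21 b22 a3 a4 a5
  row 3: b31 a2 a3 b34 b35
  row 4: a1 b42 a3 a4 b45
Rows 1 and 2 agree on Advisor; apply Advisor→Dept, GPA and equate their Dept, GPA entries.
Rows 1 and 2 agree on SID, GPA; apply SID, GPA→Office and equate their Office entries.
Rows 1 and 4 agree on SID, GPA; apply SID, GPA→Office and equate their Office entries.
No row becomes fully distinguished — the join is lossy.

No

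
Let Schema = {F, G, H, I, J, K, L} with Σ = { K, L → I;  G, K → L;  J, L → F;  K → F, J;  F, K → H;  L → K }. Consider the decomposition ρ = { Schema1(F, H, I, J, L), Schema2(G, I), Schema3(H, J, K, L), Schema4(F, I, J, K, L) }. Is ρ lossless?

No

Chase test. Columns are F, G, H, I, J, K, L; row i has aⱼ where attribute j ∈ Schemai, else bᵢⱼ.
Initial tableau (one row per fragment):
  row 1: a1 b12 a3 a4 a5 b16 a7
  row 2: b21 a2 b23 a4 b25 b26 b27
  row 3: b31 b32 a3 b34 a5 a6 a7
  row 4: a1 b42 b43 a4 a5 a6 a7
Rows 3 and 4 agree on K, L; apply K, L→I and equate their I entries.
Rows 1 and 3 agree on J, L; apply J, L→F and equate their F entries.
Rows 3 and 4 agree on F, K; apply F, K→H and equate their H entries.
Rows 1 and 3 agree on L; apply L→K and equate their K entries.
No row becomes fully distinguished — the join is lossy.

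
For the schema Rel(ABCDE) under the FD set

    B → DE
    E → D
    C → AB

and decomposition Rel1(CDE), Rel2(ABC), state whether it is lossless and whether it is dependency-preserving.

lossless but not dependency-preserving

Lossless test: (C)⁺ = {ABCDE}, which contains all of one fragment — lossless.
Dependency preservation: the restricted closure of {B} across the fragments never reaches {DE}, so B → DE cannot be enforced without a join — not preserved.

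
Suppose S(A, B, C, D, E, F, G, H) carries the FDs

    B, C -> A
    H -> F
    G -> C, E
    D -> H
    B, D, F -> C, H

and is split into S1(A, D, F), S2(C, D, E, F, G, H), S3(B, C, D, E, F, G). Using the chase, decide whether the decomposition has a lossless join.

Chase test. Columns are A, B, C, D, E, F, G, H; row i has aⱼ where attribute j ∈ Si, else bᵢⱼ.
Initial tableau (one row per fragment):
  row 1: a1 b12 b13 a4 b15 a6 b17 b18
  row 2: b21 b22 a3 a4 a5 a6 a7 a8
  row 3: b31 a2 a3 a4 a5 a6 a7 b38
Rows 1 and 2 agree on D; apply D→H and equate their H entries.
Rows 1 and 3 agree on D; apply D→H and equate their H entries.
No row becomes fully distinguished — the join is lossy.

No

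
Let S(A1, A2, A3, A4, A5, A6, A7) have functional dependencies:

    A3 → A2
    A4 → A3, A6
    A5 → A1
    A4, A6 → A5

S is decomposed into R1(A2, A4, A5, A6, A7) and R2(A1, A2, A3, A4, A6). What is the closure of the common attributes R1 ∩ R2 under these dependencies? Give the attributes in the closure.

A1, A2, A3, A4, A5, A6

R1 ∩ R2 = {A2, A4, A6}.
A4 → A3, A6 applies, adding A3
A4, A6 → A5 applies, adding A5
A5 → A1 applies, adding A1
Closure: {A1, A2, A3, A4, A5, A6}.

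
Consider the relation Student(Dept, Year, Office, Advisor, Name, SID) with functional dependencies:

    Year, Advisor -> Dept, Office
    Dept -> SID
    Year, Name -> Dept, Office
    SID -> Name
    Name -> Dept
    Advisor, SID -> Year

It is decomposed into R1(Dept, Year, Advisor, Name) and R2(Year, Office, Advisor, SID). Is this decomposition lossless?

Common attributes: R1 ∩ R2 = {Year, Advisor}.
Closure of {Year, Advisor}: Year, Advisor → Dept, Office applies, adding Dept, Office; Dept → SID applies, adding SID; SID → Name applies, adding Name. So (Year, Advisor)⁺ = {Dept, Year, Office, Advisor, Name, SID}.
This closure contains every attribute of R1, so R1 ∩ R2 → R1. The join is lossless.

Yes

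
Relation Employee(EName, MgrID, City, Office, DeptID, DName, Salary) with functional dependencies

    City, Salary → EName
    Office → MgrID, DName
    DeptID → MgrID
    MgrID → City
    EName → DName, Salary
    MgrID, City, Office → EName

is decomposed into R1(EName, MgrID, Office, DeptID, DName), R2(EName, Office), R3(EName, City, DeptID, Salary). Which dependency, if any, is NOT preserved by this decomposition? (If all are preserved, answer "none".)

Check MgrID → City: no single fragment contains all of {MgrID, City}, and the restricted closure of {MgrID} across the fragments never reaches {City}.
City, Salary → EName is preserved.
Office → MgrID, DName is preserved.
DeptID → MgrID is preserved.
EName → DName, Salary is preserved.
MgrID, City, Office → EName is preserved.

MgrID → City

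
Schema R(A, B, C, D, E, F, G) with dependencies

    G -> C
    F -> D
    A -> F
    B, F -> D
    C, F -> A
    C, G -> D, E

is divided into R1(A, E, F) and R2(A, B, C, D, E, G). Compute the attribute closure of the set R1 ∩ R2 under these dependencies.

A, D, E, F

R1 ∩ R2 = {A, E}.
A → F applies, adding F
F → D applies, adding D
Closure: {A, D, E, F}.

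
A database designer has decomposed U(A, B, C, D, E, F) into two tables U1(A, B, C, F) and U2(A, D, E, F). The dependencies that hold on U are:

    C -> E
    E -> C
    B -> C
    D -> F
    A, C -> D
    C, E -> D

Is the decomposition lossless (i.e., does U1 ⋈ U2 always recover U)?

Common attributes: U1 ∩ U2 = {A, F}.
No dependency enlarges {A, F}, so (A, F)⁺ = {A, F}.
The closure contains neither all of U1 = {A, B, C, F} nor all of U2 = {A, D, E, F}, so the common attributes are not a superkey of either fragment. The join is lossy.

No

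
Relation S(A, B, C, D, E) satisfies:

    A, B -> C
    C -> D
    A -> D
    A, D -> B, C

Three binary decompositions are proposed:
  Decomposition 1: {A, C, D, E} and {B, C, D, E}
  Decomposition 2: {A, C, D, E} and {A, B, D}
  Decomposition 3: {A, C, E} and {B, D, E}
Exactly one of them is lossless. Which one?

Decomposition 1: common = {C, D, E}, closure = {C, D, E} → lossy.
Decomposition 2: common = {A, D}, closure = {A, B, C, D} → lossless.
Decomposition 3: common = {E}, closure = {E} → lossy.

Decomposition 2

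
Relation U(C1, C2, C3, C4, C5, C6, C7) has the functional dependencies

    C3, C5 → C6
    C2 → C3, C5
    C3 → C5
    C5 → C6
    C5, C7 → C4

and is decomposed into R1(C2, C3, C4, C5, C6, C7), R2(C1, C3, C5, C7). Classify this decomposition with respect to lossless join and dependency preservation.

lossy but dependency-preserving

Lossless test: (C3, C5, C7)⁺ = {C3, C4, C5, C6, C7}, which is a superkey of neither fragment — lossy.
Dependency preservation: every FD's attributes lie within a single fragment, so each can be enforced locally — preserved.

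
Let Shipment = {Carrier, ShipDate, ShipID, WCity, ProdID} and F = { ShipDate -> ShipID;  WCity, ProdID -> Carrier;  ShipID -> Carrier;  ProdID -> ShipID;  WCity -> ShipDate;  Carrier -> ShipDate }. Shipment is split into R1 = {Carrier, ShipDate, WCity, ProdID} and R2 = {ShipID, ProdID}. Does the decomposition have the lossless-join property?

Yes

Common attributes: R1 ∩ R2 = {ProdID}.
Closure of {ProdID}: ProdID → ShipID applies, adding ShipID; ShipID → Carrier applies, adding Carrier; Carrier → ShipDate applies, adding ShipDate. So (ProdID)⁺ = {Carrier, ShipDate, ShipID, ProdID}.
This closure contains every attribute of R2, so R1 ∩ R2 → R2. The join is lossless.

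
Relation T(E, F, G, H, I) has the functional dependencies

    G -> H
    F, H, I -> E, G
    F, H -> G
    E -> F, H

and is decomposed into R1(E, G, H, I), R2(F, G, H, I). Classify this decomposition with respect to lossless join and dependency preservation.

lossy and not dependency-preserving

Lossless test: (G, H, I)⁺ = {G, H, I}, which is a superkey of neither fragment — lossy.
Dependency preservation: the restricted closure of {F, H, I} across the fragments never reaches {E, G}, so F, H, I → E, G cannot be enforced without a join — not preserved.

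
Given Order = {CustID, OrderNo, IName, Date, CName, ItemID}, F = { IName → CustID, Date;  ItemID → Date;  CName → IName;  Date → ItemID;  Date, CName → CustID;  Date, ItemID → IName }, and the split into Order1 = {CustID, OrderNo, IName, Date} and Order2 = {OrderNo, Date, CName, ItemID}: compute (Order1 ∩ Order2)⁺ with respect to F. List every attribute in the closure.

CustID, OrderNo, IName, Date, ItemID

Order1 ∩ Order2 = {OrderNo, Date}.
Date → ItemID applies, adding ItemID
Date, ItemID → IName applies, adding IName
IName → CustID, Date applies, adding CustID
Closure: {CustID, OrderNo, IName, Date, ItemID}.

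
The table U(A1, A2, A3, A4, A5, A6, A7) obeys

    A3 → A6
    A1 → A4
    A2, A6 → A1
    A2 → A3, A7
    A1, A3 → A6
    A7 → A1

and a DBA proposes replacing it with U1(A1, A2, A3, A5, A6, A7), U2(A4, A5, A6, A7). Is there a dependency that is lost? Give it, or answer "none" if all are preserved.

A1 → A4

Check A1 → A4: no single fragment contains all of {A1, A4}, and the restricted closure of {A1} across the fragments never reaches {A4}.
A3 → A6 is preserved.
A2, A6 → A1 is preserved.
A2 → A3, A7 is preserved.
A1, A3 → A6 is preserved.
A7 → A1 is preserved.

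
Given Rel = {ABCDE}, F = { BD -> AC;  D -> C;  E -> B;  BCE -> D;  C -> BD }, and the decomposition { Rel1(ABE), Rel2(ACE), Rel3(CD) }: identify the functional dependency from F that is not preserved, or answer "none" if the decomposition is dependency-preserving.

Check C → BD: no single fragment contains all of {BCD}, and the restricted closure of {C} across the fragments never reaches {BD}.
BD → AC is preserved.
D → C is preserved.
E → B is preserved.
BCE → D is preserved.

C -> BD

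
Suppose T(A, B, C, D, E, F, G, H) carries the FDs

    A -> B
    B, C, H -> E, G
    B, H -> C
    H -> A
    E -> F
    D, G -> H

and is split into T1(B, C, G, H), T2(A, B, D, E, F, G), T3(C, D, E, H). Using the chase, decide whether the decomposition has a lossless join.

Chase test. Columns are A, B, C, D, E, F, G, H; row i has aⱼ where attribute j ∈ Ti, else bᵢⱼ.
Initial tableau (one row per fragment):
  row 1: b11 a2 a3 b14 b15 b16 a7 a8
  row 2: a1 a2 b23 a4 a5 a6 a7 b28
  row 3: b31 b32 a3 a4 a5 b36 b37 a8
Rows 1 and 3 agree on H; apply H→A and equate their A entries.
Rows 2 and 3 agree on E; apply E→F and equate their F entries.
Rows 1 and 3 agree on A; apply A→B and equate their B entries.
Rows 1 and 3 agree on B, C, H; apply B, C, H→E, G and equate their E, G entries.
Rows 1 and 2 agree on E; apply E→F and equate their F entries.
Rows 2 and 3 agree on D, G; apply D, G→H and equate their H entries.
Rows 1 and 2 agree on B, H; apply B, H→C and equate their C entries.
Rows 1 and 2 agree on H; apply H→A and equate their A entries.
Row 2 is now all distinguished symbols — the join is lossless.

Yes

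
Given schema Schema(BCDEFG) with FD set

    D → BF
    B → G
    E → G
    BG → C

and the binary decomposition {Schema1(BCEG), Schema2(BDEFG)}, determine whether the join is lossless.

Yes

Common attributes: Schema1 ∩ Schema2 = {BEG}.
Closure of {BEG}: BG → C applies, adding C. So (BEG)⁺ = {BCEG}.
This closure contains every attribute of Schema1, so Schema1 ∩ Schema2 → Schema1. The join is lossless.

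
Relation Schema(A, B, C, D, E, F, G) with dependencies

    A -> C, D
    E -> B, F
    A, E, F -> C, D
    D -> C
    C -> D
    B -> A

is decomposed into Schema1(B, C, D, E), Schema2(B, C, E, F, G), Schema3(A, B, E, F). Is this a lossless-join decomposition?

Chase test. Columns are A, B, C, D, E, F, G; row i has aⱼ where attribute j ∈ Schemai, else bᵢⱼ.
Initial tableau (one row per fragment):
  row 1: b11 a2 a3 a4 a5 b16 b17
  row 2: b21 a2 a3 b24 a5 a6 a7
  row 3: a1 a2 b33 b34 a5 a6 b37
Rows 1 and 2 agree on E; apply E→B, F and equate their B, F entries.
Rows 1 and 2 agree on C; apply C→D and equate their D entries.
Rows 1 and 2 agree on B; apply B→A and equate their A entries.
Rows 1 and 3 agree on B; apply B→A and equate their A entries.
Rows 1 and 3 agree on A; apply A→C, D and equate their C, D entries.
Row 2 is now all distinguished symbols — the join is lossless.

Yes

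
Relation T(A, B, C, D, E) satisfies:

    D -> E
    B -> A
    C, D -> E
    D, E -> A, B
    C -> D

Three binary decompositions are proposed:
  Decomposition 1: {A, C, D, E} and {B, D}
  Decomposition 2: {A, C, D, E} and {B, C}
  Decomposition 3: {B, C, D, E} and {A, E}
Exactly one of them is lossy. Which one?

Decomposition 3

Decomposition 1: common = {D}, closure = {A, B, D, E} → lossless.
Decomposition 2: common = {C}, closure = {A, B, C, D, E} → lossless.
Decomposition 3: common = {E}, closure = {E} → lossy.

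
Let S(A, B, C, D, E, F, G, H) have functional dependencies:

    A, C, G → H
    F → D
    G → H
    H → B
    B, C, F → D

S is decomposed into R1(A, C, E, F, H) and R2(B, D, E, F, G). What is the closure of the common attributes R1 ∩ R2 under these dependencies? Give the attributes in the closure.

R1 ∩ R2 = {E, F}.
F → D applies, adding D
Closure: {D, E, F}.

D, E, F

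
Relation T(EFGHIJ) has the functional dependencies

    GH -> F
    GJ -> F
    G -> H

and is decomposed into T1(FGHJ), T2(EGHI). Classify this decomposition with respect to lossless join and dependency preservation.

Lossless test: (GH)⁺ = {FGH}, which is a superkey of neither fragment — lossy.
Dependency preservation: every FD's attributes lie within a single fragment, so each can be enforced locally — preserved.

lossy but dependency-preserving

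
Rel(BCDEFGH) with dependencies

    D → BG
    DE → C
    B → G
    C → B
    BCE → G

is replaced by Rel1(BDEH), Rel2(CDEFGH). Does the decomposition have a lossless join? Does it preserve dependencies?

lossless but not dependency-preserving

Lossless test: (DEH)⁺ = {BCDEGH}, which contains all of one fragment — lossless.
Dependency preservation: the restricted closure of {B} across the fragments never reaches {G}, so B → G cannot be enforced without a join — not preserved.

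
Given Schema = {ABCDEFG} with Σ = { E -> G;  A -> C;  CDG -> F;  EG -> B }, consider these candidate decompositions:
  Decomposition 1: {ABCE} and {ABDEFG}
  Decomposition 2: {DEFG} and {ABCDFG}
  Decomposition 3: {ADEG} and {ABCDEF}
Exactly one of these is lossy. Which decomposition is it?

Decomposition 2

Decomposition 1: common = {ABE}, closure = {ABCEG} → lossless.
Decomposition 2: common = {DFG}, closure = {DFG} → lossy.
Decomposition 3: common = {ADE}, closure = {ABCDEFG} → lossless.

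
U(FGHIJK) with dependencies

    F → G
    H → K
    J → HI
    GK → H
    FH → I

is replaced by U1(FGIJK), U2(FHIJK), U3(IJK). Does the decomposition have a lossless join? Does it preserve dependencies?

Lossless test (chase): Rows 1 and 2 agree on F; apply F→G and equate their G entries. Rows 1 and 2 agree on J; apply J→HI and equate their HI entries. Rows 1 and 3 agree on J; apply J→HI and equate their HI entries. Row 1 is now all distinguished symbols — the join is lossless.
Dependency preservation: the restricted closure of {GK} across the fragments never reaches {H}, so GK → H cannot be enforced without a join — not preserved.

lossless but not dependency-preserving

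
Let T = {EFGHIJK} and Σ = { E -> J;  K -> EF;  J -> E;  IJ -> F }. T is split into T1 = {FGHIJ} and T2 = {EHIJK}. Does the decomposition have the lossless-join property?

Common attributes: T1 ∩ T2 = {HIJ}.
Closure of {HIJ}: J → E applies, adding E; IJ → F applies, adding F. So (HIJ)⁺ = {EFHIJ}.
The closure contains neither all of T1 = {FGHIJ} nor all of T2 = {EHIJK}, so the common attributes are not a superkey of either fragment. The join is lossy.

No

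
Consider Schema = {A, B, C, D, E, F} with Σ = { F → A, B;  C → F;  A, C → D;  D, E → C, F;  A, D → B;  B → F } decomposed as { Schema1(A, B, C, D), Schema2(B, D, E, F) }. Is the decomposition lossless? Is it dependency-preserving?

Lossless test: (B, D)⁺ = {A, B, D, F}, which is a superkey of neither fragment — lossy.
Dependency preservation: the restricted closure of {D, E} across the fragments never reaches {C, F}, so D, E → C, F cannot be enforced without a join — not preserved.

lossy and not dependency-preserving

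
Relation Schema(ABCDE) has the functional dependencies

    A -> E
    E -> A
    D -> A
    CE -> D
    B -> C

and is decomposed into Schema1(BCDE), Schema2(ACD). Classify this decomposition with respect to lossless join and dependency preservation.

Lossless test: (CD)⁺ = {ACDE}, which contains all of one fragment — lossless.
Dependency preservation: the restricted closure of {A} across the fragments never reaches {E}, so A → E cannot be enforced without a join — not preserved.

lossless but not dependency-preserving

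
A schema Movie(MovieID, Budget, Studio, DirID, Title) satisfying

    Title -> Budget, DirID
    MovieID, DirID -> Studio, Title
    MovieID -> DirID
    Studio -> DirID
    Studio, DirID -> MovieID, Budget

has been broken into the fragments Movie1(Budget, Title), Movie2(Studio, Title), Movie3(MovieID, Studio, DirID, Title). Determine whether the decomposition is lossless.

Yes

Chase test. Columns are MovieID, Budget, Studio, DirID, Title; row i has aⱼ where attribute j ∈ Moviei, else bᵢⱼ.
Initial tableau (one row per fragment):
  row 1: b11 a2 b13 b14 a5
  row 2: b21 b22 a3 b24 a5
  row 3: a1 b32 a3 a4 a5
Rows 1 and 2 agree on Title; apply Title→Budget, DirID and equate their Budget, DirID entries.
Rows 1 and 3 agree on Title; apply Title→Budget, DirID and equate their Budget, DirID entries.
Rows 2 and 3 agree on Studio, DirID; apply Studio, DirID→MovieID, Budget and equate their MovieID, Budget entries.
Row 2 is now all distinguished symbols — the join is lossless.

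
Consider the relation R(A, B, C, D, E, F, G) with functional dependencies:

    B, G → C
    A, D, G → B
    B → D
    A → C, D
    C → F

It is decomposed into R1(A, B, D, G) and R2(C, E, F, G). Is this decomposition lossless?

No

Common attributes: R1 ∩ R2 = {G}.
No dependency enlarges {G}, so (G)⁺ = {G}.
The closure contains neither all of R1 = {A, B, D, G} nor all of R2 = {C, E, F, G}, so the common attributes are not a superkey of either fragment. The join is lossy.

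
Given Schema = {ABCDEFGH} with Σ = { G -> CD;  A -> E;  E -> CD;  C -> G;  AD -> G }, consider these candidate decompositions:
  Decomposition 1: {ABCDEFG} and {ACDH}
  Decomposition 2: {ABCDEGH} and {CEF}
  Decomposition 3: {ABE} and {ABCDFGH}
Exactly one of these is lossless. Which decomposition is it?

Decomposition 1: common = {ACD}, closure = {ACDEG} → lossy.
Decomposition 2: common = {CE}, closure = {CDEG} → lossy.
Decomposition 3: common = {AB}, closure = {ABCDEG} → lossless.

Decomposition 3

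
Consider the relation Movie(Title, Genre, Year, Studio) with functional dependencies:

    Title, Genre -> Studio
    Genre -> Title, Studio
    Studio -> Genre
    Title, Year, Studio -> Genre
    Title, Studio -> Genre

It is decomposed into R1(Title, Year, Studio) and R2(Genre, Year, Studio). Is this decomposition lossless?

Common attributes: R1 ∩ R2 = {Year, Studio}.
Closure of {Year, Studio}: Studio → Genre applies, adding Genre; Genre → Title, Studio applies, adding Title. So (Year, Studio)⁺ = {Title, Genre, Year, Studio}.
This closure contains every attribute of R1, so R1 ∩ R2 → R1. The join is lossless.

Yes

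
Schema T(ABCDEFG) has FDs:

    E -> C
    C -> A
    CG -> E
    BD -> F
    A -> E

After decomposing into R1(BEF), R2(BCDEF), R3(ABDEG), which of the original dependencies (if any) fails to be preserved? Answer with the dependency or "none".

none

E → C lies within R2.
C → A: restricted closure across fragments reaches A.
CG → E: restricted closure across fragments reaches E.
BD → F lies within R2.
A → E lies within R3.
Every dependency is enforceable on the fragments, so the decomposition is dependency-preserving.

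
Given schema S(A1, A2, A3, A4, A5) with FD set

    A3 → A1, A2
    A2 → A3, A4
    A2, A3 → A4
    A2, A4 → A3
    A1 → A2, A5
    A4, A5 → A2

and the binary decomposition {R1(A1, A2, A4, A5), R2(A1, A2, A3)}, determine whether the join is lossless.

Common attributes: R1 ∩ R2 = {A1, A2}.
Closure of {A1, A2}: A2 → A3, A4 applies, adding A3, A4; A1 → A2, A5 applies, adding A5. So (A1, A2)⁺ = {A1, A2, A3, A4, A5}.
This closure contains every attribute of R1, so R1 ∩ R2 → R1. The join is lossless.

Yes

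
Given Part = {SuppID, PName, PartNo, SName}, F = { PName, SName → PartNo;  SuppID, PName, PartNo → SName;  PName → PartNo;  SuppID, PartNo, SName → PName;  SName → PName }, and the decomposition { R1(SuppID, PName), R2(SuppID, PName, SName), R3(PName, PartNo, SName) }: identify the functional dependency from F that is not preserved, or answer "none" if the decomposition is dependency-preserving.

PName, SName → PartNo lies within R3.
SuppID, PName, PartNo → SName: restricted closure across fragments reaches SName.
PName → PartNo lies within R3.
SuppID, PartNo, SName → PName: restricted closure across fragments reaches PName.
SName → PName lies within R2.
Every dependency is enforceable on the fragments, so the decomposition is dependency-preserving.

none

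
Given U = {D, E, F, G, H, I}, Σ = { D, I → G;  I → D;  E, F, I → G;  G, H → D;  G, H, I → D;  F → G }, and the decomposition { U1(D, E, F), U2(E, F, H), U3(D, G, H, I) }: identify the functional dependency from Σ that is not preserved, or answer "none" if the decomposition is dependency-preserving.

F → G

Check F → G: no single fragment contains all of {F, G}, and the restricted closure of {F} across the fragments never reaches {G}.
D, I → G is preserved.
I → D is preserved.
E, F, I → G is preserved.
G, H → D is preserved.
G, H, I → D is preserved.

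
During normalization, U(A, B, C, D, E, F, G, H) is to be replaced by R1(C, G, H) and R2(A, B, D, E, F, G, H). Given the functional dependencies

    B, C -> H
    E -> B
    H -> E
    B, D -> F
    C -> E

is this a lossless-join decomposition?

Common attributes: R1 ∩ R2 = {G, H}.
Closure of {G, H}: H → E applies, adding E; E → B applies, adding B. So (G, H)⁺ = {B, E, G, H}.
The closure contains neither all of R1 = {C, G, H} nor all of R2 = {A, B, D, E, F, G, H}, so the common attributes are not a superkey of either fragment. The join is lossy.

No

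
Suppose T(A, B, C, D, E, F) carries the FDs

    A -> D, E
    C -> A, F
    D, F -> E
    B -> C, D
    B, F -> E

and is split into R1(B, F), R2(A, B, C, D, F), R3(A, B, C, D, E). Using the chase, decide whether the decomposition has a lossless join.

Yes

Chase test. Columns are A, B, C, D, E, F; row i has aⱼ where attribute j ∈ Ri, else bᵢⱼ.
Initial tableau (one row per fragment):
  row 1: b11 a2 b13 b14 b15 a6
  row 2: a1 a2 a3 a4 b25 a6
  row 3: a1 a2 a3 a4 a5 b36
Rows 2 and 3 agree on A; apply A→D, E and equate their D, E entries.
Rows 2 and 3 agree on C; apply C→A, F and equate their A, F entries.
Rows 1 and 2 agree on B; apply B→C, D and equate their C, D entries.
Rows 1 and 2 agree on B, F; apply B, F→E and equate their E entries.
Rows 1 and 2 agree on C; apply C→A, F and equate their A, F entries.
Row 1 is now all distinguished symbols — the join is lossless.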